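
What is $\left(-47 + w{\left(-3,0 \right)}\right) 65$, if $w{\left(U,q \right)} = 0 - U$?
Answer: $-2860$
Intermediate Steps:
$w{\left(U,q \right)} = - U$
$\left(-47 + w{\left(-3,0 \right)}\right) 65 = \left(-47 - -3\right) 65 = \left(-47 + 3\right) 65 = \left(-44\right) 65 = -2860$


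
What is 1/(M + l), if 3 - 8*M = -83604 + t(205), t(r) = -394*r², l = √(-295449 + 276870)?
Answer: 133131656/276938092271905 - 64*I*√18579/276938092271905 ≈ 4.8073e-7 - 3.15e-11*I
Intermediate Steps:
l = I*√18579 (l = √(-18579) = I*√18579 ≈ 136.3*I)
M = 16641457/8 (M = 3/8 - (-83604 - 394*205²)/8 = 3/8 - (-83604 - 394*42025)/8 = 3/8 - (-83604 - 16557850)/8 = 3/8 - ⅛*(-16641454) = 3/8 + 8320727/4 = 16641457/8 ≈ 2.0802e+6)
1/(M + l) = 1/(16641457/8 + I*√18579)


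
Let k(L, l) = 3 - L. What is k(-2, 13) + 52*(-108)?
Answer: -5611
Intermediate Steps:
k(-2, 13) + 52*(-108) = (3 - 1*(-2)) + 52*(-108) = (3 + 2) - 5616 = 5 - 5616 = -5611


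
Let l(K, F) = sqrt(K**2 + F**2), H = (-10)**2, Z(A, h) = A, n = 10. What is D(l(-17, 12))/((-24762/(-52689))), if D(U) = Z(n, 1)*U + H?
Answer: 878150/4127 + 87815*sqrt(433)/4127 ≈ 655.55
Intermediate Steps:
H = 100
l(K, F) = sqrt(F**2 + K**2)
D(U) = 100 + 10*U (D(U) = 10*U + 100 = 100 + 10*U)
D(l(-17, 12))/((-24762/(-52689))) = (100 + 10*sqrt(12**2 + (-17)**2))/((-24762/(-52689))) = (100 + 10*sqrt(144 + 289))/((-24762*(-1/52689))) = (100 + 10*sqrt(433))/(8254/17563) = (100 + 10*sqrt(433))*(17563/8254) = 878150/4127 + 87815*sqrt(433)/4127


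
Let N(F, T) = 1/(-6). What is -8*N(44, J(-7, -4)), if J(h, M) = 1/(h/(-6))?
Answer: 4/3 ≈ 1.3333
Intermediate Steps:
J(h, M) = -6/h (J(h, M) = 1/(h*(-⅙)) = 1/(-h/6) = -6/h)
N(F, T) = -⅙
-8*N(44, J(-7, -4)) = -8*(-⅙) = 4/3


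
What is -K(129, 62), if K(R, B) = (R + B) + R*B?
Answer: -8189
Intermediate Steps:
K(R, B) = B + R + B*R (K(R, B) = (B + R) + B*R = B + R + B*R)
-K(129, 62) = -(62 + 129 + 62*129) = -(62 + 129 + 7998) = -1*8189 = -8189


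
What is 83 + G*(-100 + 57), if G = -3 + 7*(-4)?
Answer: 1416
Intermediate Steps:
G = -31 (G = -3 - 28 = -31)
83 + G*(-100 + 57) = 83 - 31*(-100 + 57) = 83 - 31*(-43) = 83 + 1333 = 1416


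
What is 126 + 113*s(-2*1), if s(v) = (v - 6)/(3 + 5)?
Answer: 13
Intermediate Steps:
s(v) = -3/4 + v/8 (s(v) = (-6 + v)/8 = (-6 + v)*(1/8) = -3/4 + v/8)
126 + 113*s(-2*1) = 126 + 113*(-3/4 + (-2*1)/8) = 126 + 113*(-3/4 + (1/8)*(-2)) = 126 + 113*(-3/4 - 1/4) = 126 + 113*(-1) = 126 - 113 = 13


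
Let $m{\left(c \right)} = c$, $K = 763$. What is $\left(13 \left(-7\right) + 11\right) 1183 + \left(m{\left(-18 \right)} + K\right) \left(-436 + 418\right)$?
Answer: $-108050$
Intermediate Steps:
$\left(13 \left(-7\right) + 11\right) 1183 + \left(m{\left(-18 \right)} + K\right) \left(-436 + 418\right) = \left(13 \left(-7\right) + 11\right) 1183 + \left(-18 + 763\right) \left(-436 + 418\right) = \left(-91 + 11\right) 1183 + 745 \left(-18\right) = \left(-80\right) 1183 - 13410 = -94640 - 13410 = -108050$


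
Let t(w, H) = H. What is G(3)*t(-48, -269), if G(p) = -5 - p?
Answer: 2152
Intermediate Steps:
G(3)*t(-48, -269) = (-5 - 1*3)*(-269) = (-5 - 3)*(-269) = -8*(-269) = 2152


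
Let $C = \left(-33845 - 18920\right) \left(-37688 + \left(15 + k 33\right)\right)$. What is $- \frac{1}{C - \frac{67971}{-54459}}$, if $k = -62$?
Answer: $- \frac{18153}{38044567927012} \approx -4.7715 \cdot 10^{-10}$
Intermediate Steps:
$C = 2095773035$ ($C = \left(-33845 - 18920\right) \left(-37688 + \left(15 - 2046\right)\right) = - 52765 \left(-37688 + \left(15 - 2046\right)\right) = - 52765 \left(-37688 - 2031\right) = \left(-52765\right) \left(-39719\right) = 2095773035$)
$- \frac{1}{C - \frac{67971}{-54459}} = - \frac{1}{2095773035 - \frac{67971}{-54459}} = - \frac{1}{2095773035 - - \frac{22657}{18153}} = - \frac{1}{2095773035 + \frac{22657}{18153}} = - \frac{1}{\frac{38044567927012}{18153}} = \left(-1\right) \frac{18153}{38044567927012} = - \frac{18153}{38044567927012}$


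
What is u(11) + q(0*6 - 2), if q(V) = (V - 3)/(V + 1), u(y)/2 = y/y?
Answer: 7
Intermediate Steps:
u(y) = 2 (u(y) = 2*(y/y) = 2*1 = 2)
q(V) = (-3 + V)/(1 + V)
u(11) + q(0*6 - 2) = 2 + (-3 + (0*6 - 2))/(1 + (0*6 - 2)) = 2 + (-3 + (0 - 2))/(1 + (0 - 2)) = 2 + (-3 - 2)/(1 - 2) = 2 - 5/(-1) = 2 - 1*(-5) = 2 + 5 = 7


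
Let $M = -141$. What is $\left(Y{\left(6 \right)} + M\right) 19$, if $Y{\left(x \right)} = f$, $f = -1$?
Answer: $-2698$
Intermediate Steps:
$Y{\left(x \right)} = -1$
$\left(Y{\left(6 \right)} + M\right) 19 = \left(-1 - 141\right) 19 = \left(-142\right) 19 = -2698$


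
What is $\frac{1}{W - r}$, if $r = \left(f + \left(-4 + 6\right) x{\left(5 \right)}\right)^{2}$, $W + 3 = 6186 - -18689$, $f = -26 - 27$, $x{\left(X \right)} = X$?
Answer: $\frac{1}{23023} \approx 4.3435 \cdot 10^{-5}$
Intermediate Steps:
$f = -53$
$W = 24872$ ($W = -3 + \left(6186 - -18689\right) = -3 + \left(6186 + 18689\right) = -3 + 24875 = 24872$)
$r = 1849$ ($r = \left(-53 + \left(-4 + 6\right) 5\right)^{2} = \left(-53 + 2 \cdot 5\right)^{2} = \left(-53 + 10\right)^{2} = \left(-43\right)^{2} = 1849$)
$\frac{1}{W - r} = \frac{1}{24872 - 1849} = \frac{1}{23023}$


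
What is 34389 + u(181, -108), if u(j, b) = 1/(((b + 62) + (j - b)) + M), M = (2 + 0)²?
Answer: 8494084/247 ≈ 34389.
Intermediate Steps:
M = 4 (M = 2² = 4)
u(j, b) = 1/(66 + j) (u(j, b) = 1/(((b + 62) + (j - b)) + 4) = 1/(((62 + b) + (j - b)) + 4) = 1/((62 + j) + 4) = 1/(66 + j))
34389 + u(181, -108) = 34389 + 1/(66 + 181) = 34389 + 1/247 = 8494084/247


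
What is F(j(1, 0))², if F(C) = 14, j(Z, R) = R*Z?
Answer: 196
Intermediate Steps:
F(j(1, 0))² = 14² = 196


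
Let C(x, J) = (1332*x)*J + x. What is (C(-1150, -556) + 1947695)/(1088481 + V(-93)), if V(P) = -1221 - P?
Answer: 853627345/1087353 ≈ 785.05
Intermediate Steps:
C(x, J) = x + 1332*J*x (C(x, J) = 1332*J*x + x = x + 1332*J*x)
(C(-1150, -556) + 1947695)/(1088481 + V(-93)) = (-1150*(1 + 1332*(-556)) + 1947695)/(1088481 + (-1221 - 1*(-93))) = (-1150*(1 - 740592) + 1947695)/(1088481 + (-1221 + 93)) = (-1150*(-740591) + 1947695)/(1088481 - 1128) = (851679650 + 1947695)/1087353 = 853627345*(1/1087353) = 853627345/1087353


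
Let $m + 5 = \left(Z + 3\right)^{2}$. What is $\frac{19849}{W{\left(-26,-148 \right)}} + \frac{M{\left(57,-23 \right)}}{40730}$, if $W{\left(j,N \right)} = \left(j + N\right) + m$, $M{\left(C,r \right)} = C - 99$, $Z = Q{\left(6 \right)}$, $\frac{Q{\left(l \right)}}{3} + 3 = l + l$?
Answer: $\frac{404209744}{14683165} \approx 27.529$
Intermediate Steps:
$Q{\left(l \right)} = -9 + 6 l$ ($Q{\left(l \right)} = -9 + 3 \left(l + l\right) = -9 + 3 \cdot 2 l = -9 + 6 l$)
$Z = 27$ ($Z = -9 + 6 \cdot 6 = -9 + 36 = 27$)
$M{\left(C,r \right)} = -99 + C$
$m = 895$ ($m = -5 + \left(27 + 3\right)^{2} = -5 + 30^{2} = -5 + 900 = 895$)
$W{\left(j,N \right)} = 895 + N + j$ ($W{\left(j,N \right)} = \left(j + N\right) + 895 = \left(N + j\right) + 895 = 895 + N + j$)
$\frac{19849}{W{\left(-26,-148 \right)}} + \frac{M{\left(57,-23 \right)}}{40730} = \frac{19849}{895 - 148 - 26} + \frac{-99 + 57}{40730} = \frac{19849}{721} - \frac{21}{20365} = \frac{404209744}{14683165}$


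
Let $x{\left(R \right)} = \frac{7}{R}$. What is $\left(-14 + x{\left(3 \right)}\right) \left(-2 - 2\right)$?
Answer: $\frac{140}{3} \approx 46.667$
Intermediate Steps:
$\left(-14 + x{\left(3 \right)}\right) \left(-2 - 2\right) = \left(-14 + \frac{7}{3}\right) \left(-2 - 2\right) = \left(-14 + 7 \cdot \frac{1}{3}\right) \left(-2 - 2\right) = \left(-14 + \frac{7}{3}\right) \left(-4\right) = \left(- \frac{35}{3}\right) \left(-4\right) = \frac{140}{3}$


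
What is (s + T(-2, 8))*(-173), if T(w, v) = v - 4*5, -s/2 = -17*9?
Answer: -50862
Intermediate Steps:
s = 306 (s = -(-34)*9 = -2*(-153) = 306)
T(w, v) = -20 + v (T(w, v) = v - 20 = -20 + v)
(s + T(-2, 8))*(-173) = (306 + (-20 + 8))*(-173) = (306 - 12)*(-173) = 294*(-173) = -50862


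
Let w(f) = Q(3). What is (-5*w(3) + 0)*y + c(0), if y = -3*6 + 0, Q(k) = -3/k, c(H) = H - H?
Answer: -90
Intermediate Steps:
c(H) = 0
w(f) = -1 (w(f) = -3/3 = -3*⅓ = -1)
y = -18 (y = -18 + 0 = -18)
(-5*w(3) + 0)*y + c(0) = (-5*(-1) + 0)*(-18) + 0 = (5 + 0)*(-18) + 0 = 5*(-18) + 0 = -90 + 0 = -90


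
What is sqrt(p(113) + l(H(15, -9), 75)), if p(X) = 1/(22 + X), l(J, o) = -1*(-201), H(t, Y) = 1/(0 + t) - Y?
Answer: 16*sqrt(1590)/45 ≈ 14.178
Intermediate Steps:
H(t, Y) = 1/t - Y
l(J, o) = 201
sqrt(p(113) + l(H(15, -9), 75)) = sqrt(1/(22 + 113) + 201) = sqrt(1/135 + 201) = sqrt(27136/135) = 16*sqrt(1590)/45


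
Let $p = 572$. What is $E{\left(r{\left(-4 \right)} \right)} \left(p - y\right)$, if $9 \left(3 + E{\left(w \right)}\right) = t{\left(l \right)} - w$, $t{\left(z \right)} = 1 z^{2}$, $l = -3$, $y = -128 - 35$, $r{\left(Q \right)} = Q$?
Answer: $- \frac{3430}{3} \approx -1143.3$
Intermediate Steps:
$y = -163$ ($y = -128 - 35 = -163$)
$t{\left(z \right)} = z^{2}$
$E{\left(w \right)} = -2 - \frac{w}{9}$ ($E{\left(w \right)} = -3 + \frac{\left(-3\right)^{2} - w}{9} = -3 + \frac{9 - w}{9} = -3 - \left(-1 + \frac{w}{9}\right) = -2 - \frac{w}{9}$)
$E{\left(r{\left(-4 \right)} \right)} \left(p - y\right) = \left(-2 - - \frac{4}{9}\right) \left(572 - -163\right) = \left(-2 + \frac{4}{9}\right) \left(572 + 163\right) = \left(- \frac{14}{9}\right) 735 = - \frac{3430}{3}$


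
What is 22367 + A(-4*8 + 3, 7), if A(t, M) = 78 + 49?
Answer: 22494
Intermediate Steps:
A(t, M) = 127
22367 + A(-4*8 + 3, 7) = 22367 + 127 = 22494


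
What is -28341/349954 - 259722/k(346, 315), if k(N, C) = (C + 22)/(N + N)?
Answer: -62896410480213/117934498 ≈ -5.3332e+5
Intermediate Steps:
k(N, C) = (22 + C)/(2*N) (k(N, C) = (22 + C)/((2*N)) = (22 + C)*(1/(2*N)) = (22 + C)/(2*N))
-28341/349954 - 259722/k(346, 315) = -28341/349954 - 259722*692/(22 + 315) = -28341*1/349954 - 259722/((1/2)*(1/346)*337) = -28341/349954 - 259722/337/692 = -28341/349954 - 259722*692/337 = -28341/349954 - 179727624/337 = -62896410480213/117934498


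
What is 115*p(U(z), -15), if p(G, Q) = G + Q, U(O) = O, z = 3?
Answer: -1380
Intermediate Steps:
115*p(U(z), -15) = 115*(3 - 15) = 115*(-12) = -1380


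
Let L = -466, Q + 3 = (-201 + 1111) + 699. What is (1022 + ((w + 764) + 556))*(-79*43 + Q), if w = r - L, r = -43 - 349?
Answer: -4327056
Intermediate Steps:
r = -392
Q = 1606 (Q = -3 + ((-201 + 1111) + 699) = -3 + (910 + 699) = -3 + 1609 = 1606)
w = 74 (w = -392 - 1*(-466) = -392 + 466 = 74)
(1022 + ((w + 764) + 556))*(-79*43 + Q) = (1022 + ((74 + 764) + 556))*(-79*43 + 1606) = (1022 + (838 + 556))*(-3397 + 1606) = (1022 + 1394)*(-1791) = 2416*(-1791) = -4327056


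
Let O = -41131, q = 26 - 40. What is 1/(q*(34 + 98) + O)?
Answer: -1/42979 ≈ -2.3267e-5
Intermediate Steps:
q = -14
1/(q*(34 + 98) + O) = 1/(-14*(34 + 98) - 41131) = 1/(-14*132 - 41131) = 1/(-1848 - 41131) = 1/(-42979) = -1/42979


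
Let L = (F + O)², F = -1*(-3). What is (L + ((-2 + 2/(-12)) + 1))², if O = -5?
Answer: 289/36 ≈ 8.0278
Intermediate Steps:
F = 3
L = 4 (L = (3 - 5)² = (-2)² = 4)
(L + ((-2 + 2/(-12)) + 1))² = (4 + ((-2 + 2/(-12)) + 1))² = (4 + ((-2 + 2*(-1/12)) + 1))² = (4 + ((-2 - ⅙) + 1))² = (4 + (-13/6 + 1))² = (4 - 7/6)² = (17/6)² = 289/36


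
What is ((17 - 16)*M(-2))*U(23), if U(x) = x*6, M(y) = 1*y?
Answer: -276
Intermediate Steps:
M(y) = y
U(x) = 6*x
((17 - 16)*M(-2))*U(23) = ((17 - 16)*(-2))*(6*23) = (1*(-2))*138 = -2*138 = -276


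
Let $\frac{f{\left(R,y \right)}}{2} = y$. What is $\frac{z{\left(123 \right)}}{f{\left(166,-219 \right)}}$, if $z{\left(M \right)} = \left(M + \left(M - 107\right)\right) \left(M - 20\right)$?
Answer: $- \frac{14317}{438} \approx -32.687$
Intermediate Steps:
$f{\left(R,y \right)} = 2 y$
$z{\left(M \right)} = \left(-107 + 2 M\right) \left(-20 + M\right)$ ($z{\left(M \right)} = \left(M + \left(-107 + M\right)\right) \left(-20 + M\right) = \left(-107 + 2 M\right) \left(-20 + M\right)$)
$\frac{z{\left(123 \right)}}{f{\left(166,-219 \right)}} = \frac{2140 - 18081 + 2 \cdot 123^{2}}{2 \left(-219\right)} = \frac{2140 - 18081 + 2 \cdot 15129}{-438} = \left(2140 - 18081 + 30258\right) \left(- \frac{1}{438}\right) = 14317 \left(- \frac{1}{438}\right) = - \frac{14317}{438}$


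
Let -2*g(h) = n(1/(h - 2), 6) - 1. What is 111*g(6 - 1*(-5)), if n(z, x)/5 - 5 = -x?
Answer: 333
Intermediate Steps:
n(z, x) = 25 - 5*x (n(z, x) = 25 + 5*(-x) = 25 - 5*x)
g(h) = 3 (g(h) = -((25 - 5*6) - 1)/2 = -((25 - 30) - 1)/2 = -(-5 - 1)/2 = -½*(-6) = 3)
111*g(6 - 1*(-5)) = 111*3 = 333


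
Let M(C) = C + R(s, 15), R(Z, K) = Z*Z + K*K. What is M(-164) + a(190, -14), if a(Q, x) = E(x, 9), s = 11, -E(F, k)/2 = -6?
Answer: 194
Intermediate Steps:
E(F, k) = 12 (E(F, k) = -2*(-6) = 12)
a(Q, x) = 12
R(Z, K) = K² + Z² (R(Z, K) = Z² + K² = K² + Z²)
M(C) = 346 + C (M(C) = C + (15² + 11²) = C + (225 + 121) = C + 346 = 346 + C)
M(-164) + a(190, -14) = (346 - 164) + 12 = 182 + 12 = 194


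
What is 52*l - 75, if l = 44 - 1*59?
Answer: -855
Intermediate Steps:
l = -15 (l = 44 - 59 = -15)
52*l - 75 = 52*(-15) - 75 = -780 - 75 = -855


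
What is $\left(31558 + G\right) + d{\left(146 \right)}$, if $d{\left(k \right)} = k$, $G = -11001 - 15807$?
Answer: $4896$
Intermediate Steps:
$G = -26808$
$\left(31558 + G\right) + d{\left(146 \right)} = \left(31558 - 26808\right) + 146 = 4750 + 146 = 4896$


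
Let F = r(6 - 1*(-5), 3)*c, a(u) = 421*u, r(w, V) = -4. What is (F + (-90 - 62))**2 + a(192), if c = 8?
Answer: 114688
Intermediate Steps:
F = -32 (F = -4*8 = -32)
(F + (-90 - 62))**2 + a(192) = (-32 + (-90 - 62))**2 + 421*192 = (-32 - 152)**2 + 80832 = (-184)**2 + 80832 = 33856 + 80832 = 114688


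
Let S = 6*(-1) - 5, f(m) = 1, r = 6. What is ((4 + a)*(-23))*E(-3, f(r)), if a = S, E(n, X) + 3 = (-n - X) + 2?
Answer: 161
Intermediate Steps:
S = -11 (S = -6 - 5 = -11)
E(n, X) = -1 - X - n (E(n, X) = -3 + ((-n - X) + 2) = -3 + ((-X - n) + 2) = -3 + (2 - X - n) = -1 - X - n)
a = -11
((4 + a)*(-23))*E(-3, f(r)) = ((4 - 11)*(-23))*(-1 - 1*1 - 1*(-3)) = (-7*(-23))*(-1 - 1 + 3) = 161*1 = 161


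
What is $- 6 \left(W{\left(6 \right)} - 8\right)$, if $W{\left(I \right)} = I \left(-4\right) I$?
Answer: $912$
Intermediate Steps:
$W{\left(I \right)} = - 4 I^{2}$ ($W{\left(I \right)} = - 4 I I = - 4 I^{2}$)
$- 6 \left(W{\left(6 \right)} - 8\right) = - 6 \left(- 4 \cdot 6^{2} - 8\right) = - 6 \left(\left(-4\right) 36 - 8\right) = - 6 \left(-144 - 8\right) = \left(-6\right) \left(-152\right) = 912$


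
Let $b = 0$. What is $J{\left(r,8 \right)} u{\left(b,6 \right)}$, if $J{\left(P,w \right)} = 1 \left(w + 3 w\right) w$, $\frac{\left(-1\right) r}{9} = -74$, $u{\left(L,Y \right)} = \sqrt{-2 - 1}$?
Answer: $256 i \sqrt{3} \approx 443.4 i$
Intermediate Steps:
$u{\left(L,Y \right)} = i \sqrt{3}$ ($u{\left(L,Y \right)} = \sqrt{-3} = i \sqrt{3}$)
$r = 666$ ($r = \left(-9\right) \left(-74\right) = 666$)
$J{\left(P,w \right)} = 4 w^{2}$ ($J{\left(P,w \right)} = 1 \cdot 4 w w = 4 w w = 4 w^{2}$)
$J{\left(r,8 \right)} u{\left(b,6 \right)} = 4 \cdot 8^{2} i \sqrt{3} = 4 \cdot 64 i \sqrt{3} = 256 i \sqrt{3}$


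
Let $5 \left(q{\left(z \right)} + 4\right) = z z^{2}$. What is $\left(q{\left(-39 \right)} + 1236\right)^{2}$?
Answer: $\frac{2825879281}{25} \approx 1.1304 \cdot 10^{8}$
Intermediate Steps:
$q{\left(z \right)} = -4 + \frac{z^{3}}{5}$ ($q{\left(z \right)} = -4 + \frac{z z^{2}}{5} = -4 + \frac{z^{3}}{5}$)
$\left(q{\left(-39 \right)} + 1236\right)^{2} = \left(\left(-4 + \frac{\left(-39\right)^{3}}{5}\right) + 1236\right)^{2} = \left(\left(-4 + \frac{1}{5} \left(-59319\right)\right) + 1236\right)^{2} = \left(\left(-4 - \frac{59319}{5}\right) + 1236\right)^{2} = \left(- \frac{59339}{5} + 1236\right)^{2} = \left(- \frac{53159}{5}\right)^{2} = \frac{2825879281}{25}$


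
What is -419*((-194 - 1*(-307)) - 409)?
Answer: 124024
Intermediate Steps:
-419*((-194 - 1*(-307)) - 409) = -419*((-194 + 307) - 409) = -419*(113 - 409) = -419*(-296) = 124024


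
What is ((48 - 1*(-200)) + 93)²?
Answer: 116281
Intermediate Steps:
((48 - 1*(-200)) + 93)² = ((48 + 200) + 93)² = (248 + 93)² = 341² = 116281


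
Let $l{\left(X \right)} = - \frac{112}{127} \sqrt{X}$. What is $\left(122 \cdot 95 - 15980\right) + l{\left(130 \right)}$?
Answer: $-4390 - \frac{112 \sqrt{130}}{127} \approx -4400.1$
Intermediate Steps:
$l{\left(X \right)} = - \frac{112 \sqrt{X}}{127}$ ($l{\left(X \right)} = \left(-112\right) \frac{1}{127} \sqrt{X} = - \frac{112 \sqrt{X}}{127}$)
$\left(122 \cdot 95 - 15980\right) + l{\left(130 \right)} = \left(122 \cdot 95 - 15980\right) - \frac{112 \sqrt{130}}{127} = \left(11590 - 15980\right) - \frac{112 \sqrt{130}}{127} = -4390 - \frac{112 \sqrt{130}}{127}$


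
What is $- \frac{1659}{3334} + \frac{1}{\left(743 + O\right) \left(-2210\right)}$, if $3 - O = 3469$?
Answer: $- \frac{2495894159}{5015861305} \approx -0.4976$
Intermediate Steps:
$O = -3466$ ($O = 3 - 3469 = -3466$)
$- \frac{1659}{3334} + \frac{1}{\left(743 + O\right) \left(-2210\right)} = - \frac{1659}{3334} + \frac{1}{\left(743 - 3466\right) \left(-2210\right)} = \left(-1659\right) \frac{1}{3334} + \frac{1}{-2723} \left(- \frac{1}{2210}\right) = - \frac{1659}{3334} - - \frac{1}{6017830} = - \frac{1659}{3334} + \frac{1}{6017830} = - \frac{2495894159}{5015861305}$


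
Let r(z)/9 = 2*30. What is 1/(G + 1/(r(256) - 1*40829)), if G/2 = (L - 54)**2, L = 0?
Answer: 40289/234965447 ≈ 0.00017147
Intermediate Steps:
r(z) = 540 (r(z) = 9*(2*30) = 9*60 = 540)
G = 5832 (G = 2*(0 - 54)**2 = 2*(-54)**2 = 2*2916 = 5832)
1/(G + 1/(r(256) - 1*40829)) = 1/(5832 + 1/(540 - 1*40829)) = 1/(5832 + 1/(540 - 40829)) = 1/(5832 + 1/(-40289)) = 1/(5832 - 1/40289) = 1/(234965447/40289) = 40289/234965447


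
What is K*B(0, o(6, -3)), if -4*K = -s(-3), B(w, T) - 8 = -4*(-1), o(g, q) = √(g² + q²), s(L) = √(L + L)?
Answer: 3*I*√6 ≈ 7.3485*I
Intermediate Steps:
s(L) = √2*√L (s(L) = √(2*L) = √2*√L)
B(w, T) = 12 (B(w, T) = 8 - 4*(-1) = 8 + 4 = 12)
K = I*√6/4 (K = -(-1)*√2*√(-3)/4 = -(-1)*√2*(I*√3)/4 = -(-1)*I*√6/4 = I*√6/4 ≈ 0.61237*I)
K*B(0, o(6, -3)) = (I*√6/4)*12 = 3*I*√6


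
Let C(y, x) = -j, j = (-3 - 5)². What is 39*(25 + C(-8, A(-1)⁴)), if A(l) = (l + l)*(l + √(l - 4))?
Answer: -1521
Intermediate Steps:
A(l) = 2*l*(l + √(-4 + l)) (A(l) = (2*l)*(l + √(-4 + l)) = 2*l*(l + √(-4 + l)))
j = 64 (j = (-8)² = 64)
C(y, x) = -64 (C(y, x) = -1*64 = -64)
39*(25 + C(-8, A(-1)⁴)) = 39*(25 - 64) = 39*(-39) = -1521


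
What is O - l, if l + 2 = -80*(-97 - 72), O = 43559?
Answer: 30041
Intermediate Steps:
l = 13518 (l = -2 - 80*(-97 - 72) = -2 - 80*(-169) = -2 + 13520 = 13518)
O - l = 43559 - 1*13518 = 43559 - 13518 = 30041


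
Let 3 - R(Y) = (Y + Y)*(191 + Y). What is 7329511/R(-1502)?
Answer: -7329511/3938241 ≈ -1.8611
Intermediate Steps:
R(Y) = 3 - 2*Y*(191 + Y) (R(Y) = 3 - (Y + Y)*(191 + Y) = 3 - 2*Y*(191 + Y))
7329511/R(-1502) = 7329511/(3 - 382*(-1502) - 2*(-1502)**2) = 7329511/(3 + 573764 - 2*2256004) = 7329511/(3 + 573764 - 4512008) = 7329511/(-3938241) = 7329511*(-1/3938241) = -7329511/3938241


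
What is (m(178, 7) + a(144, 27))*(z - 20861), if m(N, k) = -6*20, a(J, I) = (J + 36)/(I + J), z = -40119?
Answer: 137814800/19 ≈ 7.2534e+6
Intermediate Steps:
a(J, I) = (36 + J)/(I + J)
m(N, k) = -120
(m(178, 7) + a(144, 27))*(z - 20861) = (-120 + (36 + 144)/(27 + 144))*(-40119 - 20861) = (-120 + 180/171)*(-60980) = (-120 + (1/171)*180)*(-60980) = (-120 + 20/19)*(-60980) = -2260/19*(-60980) = 137814800/19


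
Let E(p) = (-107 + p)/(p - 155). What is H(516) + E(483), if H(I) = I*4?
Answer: 84671/41 ≈ 2065.1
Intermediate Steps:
E(p) = (-107 + p)/(-155 + p)
H(I) = 4*I
H(516) + E(483) = 4*516 + (-107 + 483)/(-155 + 483) = 2064 + 376/328 = 2064 + (1/328)*376 = 2064 + 47/41 = 84671/41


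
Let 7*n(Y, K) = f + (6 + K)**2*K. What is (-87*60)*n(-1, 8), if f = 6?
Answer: -8216280/7 ≈ -1.1738e+6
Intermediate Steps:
n(Y, K) = 6/7 + K*(6 + K)**2/7 (n(Y, K) = (6 + (6 + K)**2*K)/7 = (6 + K*(6 + K)**2)/7 = 6/7 + K*(6 + K)**2/7)
(-87*60)*n(-1, 8) = (-87*60)*(6/7 + (1/7)*8*(6 + 8)**2) = -5220*(6/7 + (1/7)*8*14**2) = -5220*(6/7 + (1/7)*8*196) = -5220*(6/7 + 224) = -5220*1574/7 = -8216280/7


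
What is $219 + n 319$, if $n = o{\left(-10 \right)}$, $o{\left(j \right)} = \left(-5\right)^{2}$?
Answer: $8194$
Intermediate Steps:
$o{\left(j \right)} = 25$
$n = 25$
$219 + n 319 = 219 + 25 \cdot 319 = 219 + 7975 = 8194$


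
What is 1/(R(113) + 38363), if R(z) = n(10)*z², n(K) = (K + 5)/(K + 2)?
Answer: 4/217297 ≈ 1.8408e-5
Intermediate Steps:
n(K) = (5 + K)/(2 + K)
R(z) = 5*z²/4 (R(z) = ((5 + 10)/(2 + 10))*z² = (15/12)*z² = ((1/12)*15)*z² = 5*z²/4)
1/(R(113) + 38363) = 1/((5/4)*113² + 38363) = 1/((5/4)*12769 + 38363) = 1/(63845/4 + 38363) = 1/(217297/4) = 4/217297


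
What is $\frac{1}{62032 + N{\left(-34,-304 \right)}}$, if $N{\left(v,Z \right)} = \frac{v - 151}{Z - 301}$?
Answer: $\frac{121}{7505909} \approx 1.6121 \cdot 10^{-5}$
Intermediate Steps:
$N{\left(v,Z \right)} = \frac{-151 + v}{-301 + Z}$
$\frac{1}{62032 + N{\left(-34,-304 \right)}} = \frac{1}{62032 + \frac{-151 - 34}{-301 - 304}} = \frac{1}{62032 + \frac{1}{-605} \left(-185\right)} = \frac{1}{62032 - - \frac{37}{121}} = \frac{1}{62032 + \frac{37}{121}} = \frac{1}{\frac{7505909}{121}} = \frac{121}{7505909}$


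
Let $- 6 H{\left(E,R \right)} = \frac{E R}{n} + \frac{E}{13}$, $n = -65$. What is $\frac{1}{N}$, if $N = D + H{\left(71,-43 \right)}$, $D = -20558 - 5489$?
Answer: $- \frac{65}{1693623} \approx -3.8379 \cdot 10^{-5}$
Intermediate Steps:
$D = -26047$
$H{\left(E,R \right)} = - \frac{E}{78} + \frac{E R}{390}$ ($H{\left(E,R \right)} = - \frac{\frac{E R}{-65} + \frac{E}{13}}{6} = - \frac{E R \left(- \frac{1}{65}\right) + E \frac{1}{13}}{6} = - \frac{- \frac{E R}{65} + \frac{E}{13}}{6} = - \frac{\frac{E}{13} - \frac{E R}{65}}{6} = - \frac{E}{78} + \frac{E R}{390}$)
$N = - \frac{1693623}{65}$ ($N = -26047 + \frac{1}{390} \cdot 71 \left(-5 - 43\right) = -26047 + \frac{1}{390} \cdot 71 \left(-48\right) = -26047 - \frac{568}{65} = - \frac{1693623}{65} \approx -26056.0$)
$\frac{1}{N} = \frac{1}{- \frac{1693623}{65}} = - \frac{65}{1693623}$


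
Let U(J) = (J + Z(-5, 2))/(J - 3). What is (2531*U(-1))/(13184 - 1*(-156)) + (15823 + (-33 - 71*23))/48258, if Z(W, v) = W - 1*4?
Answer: 10982375/14305816 ≈ 0.76769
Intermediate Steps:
Z(W, v) = -4 + W (Z(W, v) = W - 4 = -4 + W)
U(J) = (-9 + J)/(-3 + J) (U(J) = (J + (-4 - 5))/(J - 3) = (J - 9)/(-3 + J) = (-9 + J)/(-3 + J))
(2531*U(-1))/(13184 - 1*(-156)) + (15823 + (-33 - 71*23))/48258 = (2531*((-9 - 1)/(-3 - 1)))/(13184 - 1*(-156)) + (15823 + (-33 - 71*23))/48258 = (2531*(-10/(-4)))/(13184 + 156) + (15823 + (-33 - 1633))*(1/48258) = (2531*(-1/4*(-10)))/13340 + (15823 - 1666)*(1/48258) = (2531*(5/2))*(1/13340) + 14157*(1/48258) = (12655/2)*(1/13340) + 1573/5362 = 2531/5336 + 1573/5362 = 10982375/14305816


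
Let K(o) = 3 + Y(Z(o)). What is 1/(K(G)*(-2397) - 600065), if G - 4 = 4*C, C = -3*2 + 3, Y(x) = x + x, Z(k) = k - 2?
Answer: -1/559316 ≈ -1.7879e-6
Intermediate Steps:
Z(k) = -2 + k
Y(x) = 2*x
C = -3 (C = -6 + 3 = -3)
G = -8 (G = 4 + 4*(-3) = 4 - 12 = -8)
K(o) = -1 + 2*o (K(o) = 3 + 2*(-2 + o) = 3 + (-4 + 2*o) = -1 + 2*o)
1/(K(G)*(-2397) - 600065) = 1/((-1 + 2*(-8))*(-2397) - 600065) = 1/((-1 - 16)*(-2397) - 600065) = 1/(-17*(-2397) - 600065) = 1/(40749 - 600065) = 1/(-559316) = -1/559316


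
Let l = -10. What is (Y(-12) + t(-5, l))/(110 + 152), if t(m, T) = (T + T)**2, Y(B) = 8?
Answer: 204/131 ≈ 1.5573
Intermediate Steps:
t(m, T) = 4*T**2 (t(m, T) = (2*T)**2 = 4*T**2)
(Y(-12) + t(-5, l))/(110 + 152) = (8 + 4*(-10)**2)/(110 + 152) = (8 + 4*100)/262 = (8 + 400)*(1/262) = 408*(1/262) = 204/131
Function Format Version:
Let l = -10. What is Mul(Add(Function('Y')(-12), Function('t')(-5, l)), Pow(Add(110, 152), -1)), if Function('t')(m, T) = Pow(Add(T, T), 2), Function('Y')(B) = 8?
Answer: Rational(204, 131) ≈ 1.5573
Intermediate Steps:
Function('t')(m, T) = Mul(4, Pow(T, 2)) (Function('t')(m, T) = Pow(Mul(2, T), 2) = Mul(4, Pow(T, 2)))
Mul(Add(Function('Y')(-12), Function('t')(-5, l)), Pow(Add(110, 152), -1)) = Mul(Add(8, Mul(4, Pow(-10, 2))), Pow(Add(110, 152), -1)) = Mul(Add(8, Mul(4, 100)), Pow(262, -1)) = Mul(Add(8, 400), Rational(1, 262)) = Mul(408, Rational(1, 262)) = Rational(204, 131)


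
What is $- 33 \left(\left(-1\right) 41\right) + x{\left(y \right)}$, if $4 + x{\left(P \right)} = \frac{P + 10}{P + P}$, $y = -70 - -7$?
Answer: $\frac{170027}{126} \approx 1349.4$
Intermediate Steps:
$y = -63$ ($y = -70 + 7 = -63$)
$x{\left(P \right)} = -4 + \frac{10 + P}{2 P}$ ($x{\left(P \right)} = -4 + \frac{P + 10}{P + P} = -4 + \frac{10 + P}{2 P}$)
$- 33 \left(\left(-1\right) 41\right) + x{\left(y \right)} = - 33 \left(\left(-1\right) 41\right) - \left(\frac{7}{2} - \frac{5}{-63}\right) = \left(-33\right) \left(-41\right) + \left(- \frac{7}{2} + 5 \left(- \frac{1}{63}\right)\right) = 1353 - \frac{451}{126} = \frac{170027}{126}$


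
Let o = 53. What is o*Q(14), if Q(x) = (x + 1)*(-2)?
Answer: -1590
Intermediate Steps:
Q(x) = -2 - 2*x (Q(x) = (1 + x)*(-2) = -2 - 2*x)
o*Q(14) = 53*(-2 - 2*14) = 53*(-2 - 28) = 53*(-30) = -1590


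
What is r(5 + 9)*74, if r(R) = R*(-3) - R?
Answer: -4144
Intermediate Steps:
r(R) = -4*R (r(R) = -3*R - R = -4*R)
r(5 + 9)*74 = -4*(5 + 9)*74 = -4*14*74 = -56*74 = -4144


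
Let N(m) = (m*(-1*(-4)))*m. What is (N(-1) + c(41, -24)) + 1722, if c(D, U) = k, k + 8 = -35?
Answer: 1683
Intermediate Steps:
k = -43 (k = -8 - 35 = -43)
c(D, U) = -43
N(m) = 4*m² (N(m) = (m*4)*m = (4*m)*m = 4*m²)
(N(-1) + c(41, -24)) + 1722 = (4*(-1)² - 43) + 1722 = (4*1 - 43) + 1722 = (4 - 43) + 1722 = -39 + 1722 = 1683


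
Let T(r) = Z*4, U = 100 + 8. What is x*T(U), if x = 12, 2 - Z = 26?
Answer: -1152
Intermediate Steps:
Z = -24 (Z = 2 - 1*26 = 2 - 26 = -24)
U = 108
T(r) = -96 (T(r) = -24*4 = -96)
x*T(U) = 12*(-96) = -1152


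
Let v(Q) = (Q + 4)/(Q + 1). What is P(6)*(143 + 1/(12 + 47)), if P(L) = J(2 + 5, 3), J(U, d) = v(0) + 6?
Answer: 84380/59 ≈ 1430.2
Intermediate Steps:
v(Q) = (4 + Q)/(1 + Q)
J(U, d) = 10 (J(U, d) = (4 + 0)/(1 + 0) + 6 = 4/1 + 6 = 1*4 + 6 = 4 + 6 = 10)
P(L) = 10
P(6)*(143 + 1/(12 + 47)) = 10*(143 + 1/(12 + 47)) = 10*(143 + 1/59) = 10*(8438/59) = 84380/59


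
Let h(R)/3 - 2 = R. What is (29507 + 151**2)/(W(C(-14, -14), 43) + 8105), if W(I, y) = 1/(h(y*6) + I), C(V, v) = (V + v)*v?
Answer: 61304976/9499061 ≈ 6.4538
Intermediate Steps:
h(R) = 6 + 3*R
C(V, v) = v*(V + v)
W(I, y) = 1/(6 + I + 18*y) (W(I, y) = 1/((6 + 3*(y*6)) + I) = 1/((6 + 3*(6*y)) + I) = 1/((6 + 18*y) + I) = 1/(6 + I + 18*y))
(29507 + 151**2)/(W(C(-14, -14), 43) + 8105) = (29507 + 151**2)/(1/(6 - 14*(-14 - 14) + 18*43) + 8105) = (29507 + 22801)/(1/(6 - 14*(-28) + 774) + 8105) = 52308/(1/(6 + 392 + 774) + 8105) = 52308/(1/1172 + 8105) = 52308/(9499061/1172) = 52308*(1172/9499061) = 61304976/9499061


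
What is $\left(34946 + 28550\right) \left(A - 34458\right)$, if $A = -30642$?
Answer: $-4133589600$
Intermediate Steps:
$\left(34946 + 28550\right) \left(A - 34458\right) = \left(34946 + 28550\right) \left(-30642 - 34458\right) = 63496 \left(-65100\right) = -4133589600$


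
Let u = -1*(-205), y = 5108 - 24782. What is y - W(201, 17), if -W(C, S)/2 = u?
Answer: -19264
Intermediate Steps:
y = -19674
u = 205
W(C, S) = -410 (W(C, S) = -2*205 = -410)
y - W(201, 17) = -19674 - 1*(-410) = -19674 + 410 = -19264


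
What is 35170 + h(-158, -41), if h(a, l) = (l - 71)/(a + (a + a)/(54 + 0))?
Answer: 2778484/79 ≈ 35171.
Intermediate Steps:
h(a, l) = 27*(-71 + l)/(28*a) (h(a, l) = (-71 + l)/(a + (2*a)/54) = (-71 + l)/(a + (2*a)*(1/54)) = (-71 + l)/(a + a/27) = (-71 + l)/((28*a/27)) = (-71 + l)*(27/(28*a)) = 27*(-71 + l)/(28*a))
35170 + h(-158, -41) = 35170 + (27/28)*(-71 - 41)/(-158) = 35170 + (27/28)*(-1/158)*(-112) = 35170 + 54/79 = 2778484/79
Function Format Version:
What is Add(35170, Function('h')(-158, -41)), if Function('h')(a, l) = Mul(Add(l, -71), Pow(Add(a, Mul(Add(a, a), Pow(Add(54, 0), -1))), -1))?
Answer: Rational(2778484, 79) ≈ 35171.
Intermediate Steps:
Function('h')(a, l) = Mul(Rational(27, 28), Pow(a, -1), Add(-71, l)) (Function('h')(a, l) = Mul(Add(-71, l), Pow(Add(a, Mul(Mul(2, a), Pow(54, -1))), -1)) = Mul(Add(-71, l), Pow(Add(a, Mul(Mul(2, a), Rational(1, 54))), -1)) = Mul(Add(-71, l), Pow(Add(a, Mul(Rational(1, 27), a)), -1)) = Mul(Add(-71, l), Pow(Mul(Rational(28, 27), a), -1)) = Mul(Add(-71, l), Mul(Rational(27, 28), Pow(a, -1))) = Mul(Rational(27, 28), Pow(a, -1), Add(-71, l)))
Add(35170, Function('h')(-158, -41)) = Add(35170, Mul(Rational(27, 28), Pow(-158, -1), Add(-71, -41))) = Add(35170, Mul(Rational(27, 28), Rational(-1, 158), -112)) = Add(35170, Rational(54, 79)) = Rational(2778484, 79)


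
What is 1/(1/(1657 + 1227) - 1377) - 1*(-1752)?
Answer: 6957656900/3971267 ≈ 1752.0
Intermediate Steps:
1/(1/(1657 + 1227) - 1377) - 1*(-1752) = 1/(1/2884 - 1377) + 1752 = 1/(-3971267/2884) + 1752 = -2884/3971267 + 1752 = 6957656900/3971267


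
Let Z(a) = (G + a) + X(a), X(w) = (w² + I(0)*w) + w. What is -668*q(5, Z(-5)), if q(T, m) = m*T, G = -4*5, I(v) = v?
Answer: 16700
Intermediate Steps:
X(w) = w + w² (X(w) = (w² + 0*w) + w = (w² + 0) + w = w² + w = w + w²)
G = -20
Z(a) = -20 + a + a*(1 + a) (Z(a) = (-20 + a) + a*(1 + a) = -20 + a + a*(1 + a))
q(T, m) = T*m
-668*q(5, Z(-5)) = -3340*(-20 - 5 - 5*(1 - 5)) = -3340*(-20 - 5 - 5*(-4)) = -3340*(-20 - 5 + 20) = -3340*(-5) = -668*(-25) = 16700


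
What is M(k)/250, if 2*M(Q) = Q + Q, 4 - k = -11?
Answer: 3/50 ≈ 0.060000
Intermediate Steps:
k = 15 (k = 4 - 1*(-11) = 4 + 11 = 15)
M(Q) = Q (M(Q) = (Q + Q)/2 = (2*Q)/2 = Q)
M(k)/250 = 15/250 = 15*(1/250) = 3/50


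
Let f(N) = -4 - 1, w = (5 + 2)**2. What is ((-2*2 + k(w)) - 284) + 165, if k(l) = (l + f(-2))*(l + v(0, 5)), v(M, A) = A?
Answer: 2253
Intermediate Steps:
w = 49 (w = 7**2 = 49)
f(N) = -5
k(l) = (-5 + l)*(5 + l) (k(l) = (l - 5)*(l + 5) = (-5 + l)*(5 + l))
((-2*2 + k(w)) - 284) + 165 = ((-2*2 + (-25 + 49**2)) - 284) + 165 = ((-4 + (-25 + 2401)) - 284) + 165 = ((-4 + 2376) - 284) + 165 = (2372 - 284) + 165 = 2088 + 165 = 2253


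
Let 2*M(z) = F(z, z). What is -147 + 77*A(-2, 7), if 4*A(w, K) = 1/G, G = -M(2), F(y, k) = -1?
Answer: -217/2 ≈ -108.50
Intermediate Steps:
M(z) = -½ (M(z) = (½)*(-1) = -½)
G = ½ (G = -1*(-½) = ½ ≈ 0.50000)
A(w, K) = ½ (A(w, K) = 1/(4*(½)) = (¼)*2 = ½)
-147 + 77*A(-2, 7) = -147 + 77*(½) = -147 + 77/2 = -217/2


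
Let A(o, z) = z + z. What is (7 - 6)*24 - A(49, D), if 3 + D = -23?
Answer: 76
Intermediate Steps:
D = -26 (D = -3 - 23 = -26)
A(o, z) = 2*z
(7 - 6)*24 - A(49, D) = (7 - 6)*24 - 2*(-26) = 1*24 - 1*(-52) = 24 + 52 = 76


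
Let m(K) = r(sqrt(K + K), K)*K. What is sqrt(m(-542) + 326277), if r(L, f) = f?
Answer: sqrt(620041) ≈ 787.43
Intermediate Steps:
m(K) = K**2 (m(K) = K*K = K**2)
sqrt(m(-542) + 326277) = sqrt((-542)**2 + 326277) = sqrt(293764 + 326277) = sqrt(620041)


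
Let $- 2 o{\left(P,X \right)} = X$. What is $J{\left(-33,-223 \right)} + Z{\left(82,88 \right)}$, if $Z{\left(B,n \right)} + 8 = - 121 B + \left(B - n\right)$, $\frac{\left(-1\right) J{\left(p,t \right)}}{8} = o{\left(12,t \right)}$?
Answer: $-10828$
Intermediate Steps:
$o{\left(P,X \right)} = - \frac{X}{2}$
$J{\left(p,t \right)} = 4 t$ ($J{\left(p,t \right)} = - 8 \left(- \frac{t}{2}\right) = 4 t$)
$Z{\left(B,n \right)} = -8 - n - 120 B$ ($Z{\left(B,n \right)} = -8 - \left(n + 120 B\right) = -8 - n - 120 B$)
$J{\left(-33,-223 \right)} + Z{\left(82,88 \right)} = 4 \left(-223\right) - 9936 = -892 - 9936 = -10828$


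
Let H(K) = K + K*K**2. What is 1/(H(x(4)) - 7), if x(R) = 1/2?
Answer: -8/51 ≈ -0.15686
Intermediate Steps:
x(R) = 1/2
H(K) = K + K**3
1/(H(x(4)) - 7) = 1/((1/2 + (1/2)**3) - 7) = 1/((1/2 + 1/8) - 7) = 1/(5/8 - 7) = 1/(-51/8) = -8/51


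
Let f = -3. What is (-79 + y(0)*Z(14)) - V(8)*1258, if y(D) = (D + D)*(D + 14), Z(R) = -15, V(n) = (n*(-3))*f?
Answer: -90655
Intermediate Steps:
V(n) = 9*n (V(n) = (n*(-3))*(-3) = -3*n*(-3) = 9*n)
y(D) = 2*D*(14 + D) (y(D) = (2*D)*(14 + D) = 2*D*(14 + D))
(-79 + y(0)*Z(14)) - V(8)*1258 = (-79 + (2*0*(14 + 0))*(-15)) - 9*8*1258 = (-79 + (2*0*14)*(-15)) - 72*1258 = (-79 + 0*(-15)) - 1*90576 = (-79 + 0) - 90576 = -79 - 90576 = -90655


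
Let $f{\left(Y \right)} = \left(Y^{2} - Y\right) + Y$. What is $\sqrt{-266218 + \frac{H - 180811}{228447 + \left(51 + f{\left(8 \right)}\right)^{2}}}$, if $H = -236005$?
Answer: $\frac{12 i \sqrt{1687137335679}}{30209} \approx 515.96 i$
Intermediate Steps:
$f{\left(Y \right)} = Y^{2}$
$\sqrt{-266218 + \frac{H - 180811}{228447 + \left(51 + f{\left(8 \right)}\right)^{2}}} = \sqrt{-266218 + \frac{-236005 - 180811}{228447 + \left(51 + 8^{2}\right)^{2}}} = \sqrt{-266218 - \frac{416816}{228447 + \left(51 + 64\right)^{2}}} = \sqrt{-266218 - \frac{416816}{228447 + 115^{2}}} = \sqrt{-266218 - \frac{416816}{228447 + 13225}} = \sqrt{-266218 - \frac{416816}{241672}} = \sqrt{-266218 - \frac{52102}{30209}} = \sqrt{- \frac{8042231664}{30209}} = \frac{12 i \sqrt{1687137335679}}{30209}$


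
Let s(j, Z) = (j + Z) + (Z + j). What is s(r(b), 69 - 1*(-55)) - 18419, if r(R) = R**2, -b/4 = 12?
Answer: -13563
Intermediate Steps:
b = -48 (b = -4*12 = -48)
s(j, Z) = 2*Z + 2*j (s(j, Z) = (Z + j) + (Z + j) = 2*Z + 2*j)
s(r(b), 69 - 1*(-55)) - 18419 = (2*(69 - 1*(-55)) + 2*(-48)**2) - 18419 = (2*(69 + 55) + 2*2304) - 18419 = (2*124 + 4608) - 18419 = (248 + 4608) - 18419 = 4856 - 18419 = -13563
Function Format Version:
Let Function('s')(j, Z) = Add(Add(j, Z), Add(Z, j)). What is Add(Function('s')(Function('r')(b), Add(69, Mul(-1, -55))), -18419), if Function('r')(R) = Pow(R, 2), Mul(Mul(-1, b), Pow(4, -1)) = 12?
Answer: -13563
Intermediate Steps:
b = -48 (b = Mul(-4, 12) = -48)
Function('s')(j, Z) = Add(Mul(2, Z), Mul(2, j)) (Function('s')(j, Z) = Add(Add(Z, j), Add(Z, j)) = Add(Mul(2, Z), Mul(2, j)))
Add(Function('s')(Function('r')(b), Add(69, Mul(-1, -55))), -18419) = Add(Add(Mul(2, Add(69, Mul(-1, -55))), Mul(2, Pow(-48, 2))), -18419) = Add(Add(Mul(2, Add(69, 55)), Mul(2, 2304)), -18419) = Add(Add(Mul(2, 124), 4608), -18419) = Add(Add(248, 4608), -18419) = Add(4856, -18419) = -13563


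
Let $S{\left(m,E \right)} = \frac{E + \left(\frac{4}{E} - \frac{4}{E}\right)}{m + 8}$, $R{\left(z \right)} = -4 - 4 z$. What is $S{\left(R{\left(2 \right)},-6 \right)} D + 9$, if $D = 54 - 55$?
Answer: $\frac{15}{2} \approx 7.5$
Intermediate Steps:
$S{\left(m,E \right)} = \frac{E}{8 + m}$ ($S{\left(m,E \right)} = \frac{E + 0}{8 + m} = \frac{E}{8 + m}$)
$D = -1$
$S{\left(R{\left(2 \right)},-6 \right)} D + 9 = - \frac{6}{8 - 12} \left(-1\right) + 9 = - \frac{6}{-4} \left(-1\right) + 9 = \left(-6\right) \left(- \frac{1}{4}\right) \left(-1\right) + 9 = \frac{3}{2} \left(-1\right) + 9 = - \frac{3}{2} + 9 = \frac{15}{2}$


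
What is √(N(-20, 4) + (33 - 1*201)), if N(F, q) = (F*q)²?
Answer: 2*√1558 ≈ 78.943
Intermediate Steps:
N(F, q) = F²*q²
√(N(-20, 4) + (33 - 1*201)) = √((-20)²*4² + (33 - 1*201)) = √(400*16 + (33 - 201)) = √(6400 - 168) = √6232 = 2*√1558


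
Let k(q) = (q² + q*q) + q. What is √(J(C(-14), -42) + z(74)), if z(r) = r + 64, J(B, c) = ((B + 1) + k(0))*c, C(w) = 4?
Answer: 6*I*√2 ≈ 8.4853*I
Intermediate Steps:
k(q) = q + 2*q² (k(q) = (q² + q²) + q = 2*q² + q = q + 2*q²)
J(B, c) = c*(1 + B) (J(B, c) = ((B + 1) + 0*(1 + 2*0))*c = ((1 + B) + 0*(1 + 0))*c = ((1 + B) + 0*1)*c = ((1 + B) + 0)*c = (1 + B)*c = c*(1 + B))
z(r) = 64 + r
√(J(C(-14), -42) + z(74)) = √(-42*(1 + 4) + (64 + 74)) = √(-42*5 + 138) = √(-210 + 138) = √(-72) = 6*I*√2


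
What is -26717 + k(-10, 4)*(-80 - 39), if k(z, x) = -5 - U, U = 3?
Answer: -25765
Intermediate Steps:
k(z, x) = -8 (k(z, x) = -5 - 1*3 = -5 - 3 = -8)
-26717 + k(-10, 4)*(-80 - 39) = -26717 - 8*(-80 - 39) = -26717 - 8*(-119) = -26717 + 952 = -25765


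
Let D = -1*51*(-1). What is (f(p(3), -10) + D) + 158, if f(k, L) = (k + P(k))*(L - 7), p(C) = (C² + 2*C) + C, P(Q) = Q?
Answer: -403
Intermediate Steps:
p(C) = C² + 3*C
f(k, L) = 2*k*(-7 + L) (f(k, L) = (k + k)*(L - 7) = (2*k)*(-7 + L) = 2*k*(-7 + L))
D = 51 (D = -51*(-1) = 51)
(f(p(3), -10) + D) + 158 = (2*(3*(3 + 3))*(-7 - 10) + 51) + 158 = (2*(3*6)*(-17) + 51) + 158 = (2*18*(-17) + 51) + 158 = (-612 + 51) + 158 = -561 + 158 = -403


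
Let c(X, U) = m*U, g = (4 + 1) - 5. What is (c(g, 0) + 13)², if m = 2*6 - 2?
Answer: 169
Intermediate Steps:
g = 0 (g = 5 - 5 = 0)
m = 10 (m = 12 - 2 = 10)
c(X, U) = 10*U
(c(g, 0) + 13)² = (10*0 + 13)² = (0 + 13)² = 13² = 169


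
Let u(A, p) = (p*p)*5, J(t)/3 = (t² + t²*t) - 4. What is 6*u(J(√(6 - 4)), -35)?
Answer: 36750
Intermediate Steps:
J(t) = -12 + 3*t² + 3*t³ (J(t) = 3*((t² + t²*t) - 4) = 3*((t² + t³) - 4) = 3*(-4 + t² + t³) = -12 + 3*t² + 3*t³)
u(A, p) = 5*p² (u(A, p) = p²*5 = 5*p²)
6*u(J(√(6 - 4)), -35) = 6*(5*(-35)²) = 6*(5*1225) = 6*6125 = 36750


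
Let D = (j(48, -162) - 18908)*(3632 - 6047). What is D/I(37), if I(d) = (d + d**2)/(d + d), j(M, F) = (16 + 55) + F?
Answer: 45882585/19 ≈ 2.4149e+6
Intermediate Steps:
j(M, F) = 71 + F
I(d) = (d + d**2)/(2*d) (I(d) = (d + d**2)/((2*d)) = (d + d**2)*(1/(2*d)) = (d + d**2)/(2*d))
D = 45882585 (D = ((71 - 162) - 18908)*(3632 - 6047) = (-91 - 18908)*(-2415) = -18999*(-2415) = 45882585)
D/I(37) = 45882585/(1/2 + (1/2)*37) = 45882585/(1/2 + 37/2) = 45882585/19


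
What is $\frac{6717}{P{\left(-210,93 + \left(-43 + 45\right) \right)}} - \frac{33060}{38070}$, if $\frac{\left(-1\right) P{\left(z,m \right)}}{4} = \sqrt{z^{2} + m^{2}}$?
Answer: $- \frac{1102}{1269} - \frac{6717 \sqrt{85}}{8500} \approx -8.154$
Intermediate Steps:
$P{\left(z,m \right)} = - 4 \sqrt{m^{2} + z^{2}}$ ($P{\left(z,m \right)} = - 4 \sqrt{z^{2} + m^{2}} = - 4 \sqrt{m^{2} + z^{2}}$)
$\frac{6717}{P{\left(-210,93 + \left(-43 + 45\right) \right)}} - \frac{33060}{38070} = \frac{6717}{\left(-4\right) \sqrt{\left(93 + \left(-43 + 45\right)\right)^{2} + \left(-210\right)^{2}}} - \frac{33060}{38070} = \frac{6717}{\left(-4\right) \sqrt{\left(93 + 2\right)^{2} + 44100}} - \frac{1102}{1269} = \frac{6717}{\left(-4\right) \sqrt{95^{2} + 44100}} - \frac{1102}{1269} = \frac{6717}{\left(-4\right) \sqrt{9025 + 44100}} - \frac{1102}{1269} = \frac{6717}{\left(-4\right) \sqrt{53125}} - \frac{1102}{1269} = \frac{6717}{\left(-4\right) 25 \sqrt{85}} - \frac{1102}{1269} = \frac{6717}{\left(-100\right) \sqrt{85}} - \frac{1102}{1269} = 6717 \left(- \frac{\sqrt{85}}{8500}\right) - \frac{1102}{1269} = - \frac{6717 \sqrt{85}}{8500} - \frac{1102}{1269} = - \frac{1102}{1269} - \frac{6717 \sqrt{85}}{8500}$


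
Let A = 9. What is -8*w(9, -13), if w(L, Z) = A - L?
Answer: 0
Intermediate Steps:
w(L, Z) = 9 - L
-8*w(9, -13) = -8*(9 - 1*9) = -8*(9 - 9) = -8*0 = 0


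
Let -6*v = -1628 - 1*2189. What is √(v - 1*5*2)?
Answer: 17*√78/6 ≈ 25.023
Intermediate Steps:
v = 3817/6 (v = -(-1628 - 1*2189)/6 = -(-1628 - 2189)/6 = -⅙*(-3817) = 3817/6 ≈ 636.17)
√(v - 1*5*2) = √(3817/6 - 1*5*2) = √(3817/6 - 5*2) = √(3817/6 - 10) = √(3757/6) = 17*√78/6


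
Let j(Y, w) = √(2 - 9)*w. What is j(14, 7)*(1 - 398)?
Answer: -2779*I*√7 ≈ -7352.5*I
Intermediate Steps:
j(Y, w) = I*w*√7 (j(Y, w) = √(-7)*w = (I*√7)*w = I*w*√7)
j(14, 7)*(1 - 398) = (I*7*√7)*(1 - 398) = (7*I*√7)*(-397) = -2779*I*√7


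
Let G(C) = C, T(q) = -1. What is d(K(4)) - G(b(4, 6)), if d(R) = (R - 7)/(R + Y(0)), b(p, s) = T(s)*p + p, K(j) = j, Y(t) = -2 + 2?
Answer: -¾ ≈ -0.75000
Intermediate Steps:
Y(t) = 0
b(p, s) = 0 (b(p, s) = -p + p = 0)
d(R) = (-7 + R)/R (d(R) = (R - 7)/(R + 0) = (-7 + R)/R)
d(K(4)) - G(b(4, 6)) = (-7 + 4)/4 - 1*0 = (¼)*(-3) + 0 = -¾ + 0 = -¾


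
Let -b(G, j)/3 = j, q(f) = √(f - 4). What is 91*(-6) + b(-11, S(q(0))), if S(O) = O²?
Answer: -534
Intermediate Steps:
q(f) = √(-4 + f)
b(G, j) = -3*j
91*(-6) + b(-11, S(q(0))) = 91*(-6) - 3*(√(-4 + 0))² = -546 - 3*(√(-4))² = -546 - 3*(2*I)² = -546 - 3*(-4) = -546 + 12 = -534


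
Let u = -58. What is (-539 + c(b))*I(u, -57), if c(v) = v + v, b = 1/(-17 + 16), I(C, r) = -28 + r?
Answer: 45985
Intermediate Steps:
b = -1 (b = 1/(-1) = -1)
c(v) = 2*v
(-539 + c(b))*I(u, -57) = (-539 + 2*(-1))*(-28 - 57) = (-539 - 2)*(-85) = -541*(-85) = 45985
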